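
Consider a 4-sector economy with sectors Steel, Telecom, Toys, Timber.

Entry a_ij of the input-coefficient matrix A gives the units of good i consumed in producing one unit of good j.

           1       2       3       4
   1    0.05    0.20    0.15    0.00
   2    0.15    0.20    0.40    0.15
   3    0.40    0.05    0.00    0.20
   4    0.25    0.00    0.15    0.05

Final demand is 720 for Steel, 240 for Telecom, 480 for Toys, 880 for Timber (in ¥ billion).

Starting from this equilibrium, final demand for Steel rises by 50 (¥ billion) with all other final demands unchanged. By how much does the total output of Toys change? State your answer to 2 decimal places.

I − A =
  [   0.95    -0.20    -0.15     0.00]
  [  -0.15     0.80    -0.40    -0.15]
  [  -0.40    -0.05     1.00    -0.20]
  [  -0.25     0.00    -0.15     0.95]
Compute the cofactors C_ij = (−1)^(i+j)·(3×3 minor ij) of I−A; the adjugate is their transpose:
adj(I−A) = Cᵀ =
  [ 0.715875   0.191125   0.194500   0.071125]
  [ 0.356500   0.809500   0.409375   0.214000]
  [ 0.353000   0.131125   0.686000   0.165125]
  [ 0.244125   0.071000   0.159500   0.629875]
det(I−A) = Σ_j (I−A)_1j·C_1j = (0.95)(0.715875) + (-0.20)(0.356500) + (-0.15)(0.353000) + (0.00)(0.244125) = 0.55583125
(I − A)⁻¹ = adj(I−A) / det(I−A) ≈
  [   1.2879     0.3439     0.3499     0.1280]
  [   0.6414     1.4564     0.7365     0.3850]
  [   0.6351     0.2359     1.2342     0.2971]
  [   0.4392     0.1277     0.2870     1.1332]
Δx = (I − A)⁻¹ Δd with Δd having +50 in the Steel component and 0 elsewhere.
So Δx_3 = L_31 · (+50), where L_31 = adj(I−A)_31 / det(I−A) = 0.353000 / 0.55583125.
Δx_3 = 0.353000 × (+50) / 0.55583125 = 17.65 / 0.55583125 ≈ 31.75.

Δx_3 = 31.75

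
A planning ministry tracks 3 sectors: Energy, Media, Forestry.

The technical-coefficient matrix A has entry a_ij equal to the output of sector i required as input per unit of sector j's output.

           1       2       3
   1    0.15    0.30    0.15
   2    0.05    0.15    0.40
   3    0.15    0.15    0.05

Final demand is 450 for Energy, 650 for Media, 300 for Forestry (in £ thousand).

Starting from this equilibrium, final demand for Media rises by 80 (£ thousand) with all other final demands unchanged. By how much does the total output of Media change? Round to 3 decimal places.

Δx_2 = 107.742

I − A =
  [   0.85    -0.30    -0.15]
  [  -0.05     0.85    -0.40]
  [  -0.15    -0.15     0.95]
Cofactors of I−A, C_ij = (−1)^(i+j)·(minor ij) (rows/columns in the sector order above):
  C_11 = (0.85)(0.95) − (-0.40)(-0.15) = 0.7475
  C_12 = −[(-0.05)(0.95) − (-0.40)(-0.15)] = 0.1075
  C_13 = (-0.05)(-0.15) − (0.85)(-0.15) = 0.1350
  C_21 = −[(-0.30)(0.95) − (-0.15)(-0.15)] = 0.3075
  C_22 = (0.85)(0.95) − (-0.15)(-0.15) = 0.7850
  C_23 = −[(0.85)(-0.15) − (-0.30)(-0.15)] = 0.1725
  C_31 = (-0.30)(-0.40) − (-0.15)(0.85) = 0.2475
  C_32 = −[(0.85)(-0.40) − (-0.15)(-0.05)] = 0.3475
  C_33 = (0.85)(0.85) − (-0.30)(-0.05) = 0.7075
det(I−A) = Σ_j (I−A)_1j·C_1j = (0.85)(0.7475) + (-0.30)(0.1075) + (-0.15)(0.1350) = 0.582875
adj(I−A) = Cᵀ =
  [ 0.7475   0.3075   0.2475]
  [ 0.1075   0.7850   0.3475]
  [ 0.1350   0.1725   0.7075]
(I − A)⁻¹ = adj(I−A) / det(I−A) ≈
  [   1.2824     0.5276     0.4246]
  [   0.1844     1.3468     0.5962]
  [   0.2316     0.2959     1.2138]
Δx = (I − A)⁻¹ Δd with Δd having +80 in the Media component and 0 elsewhere.
So Δx_2 = L_22 · (+80), where L_22 = adj(I−A)_22 / det(I−A) = 0.7850 / 0.582875.
Δx_2 = 0.7850 × (+80) / 0.582875 = 62.80 / 0.582875 ≈ 107.742.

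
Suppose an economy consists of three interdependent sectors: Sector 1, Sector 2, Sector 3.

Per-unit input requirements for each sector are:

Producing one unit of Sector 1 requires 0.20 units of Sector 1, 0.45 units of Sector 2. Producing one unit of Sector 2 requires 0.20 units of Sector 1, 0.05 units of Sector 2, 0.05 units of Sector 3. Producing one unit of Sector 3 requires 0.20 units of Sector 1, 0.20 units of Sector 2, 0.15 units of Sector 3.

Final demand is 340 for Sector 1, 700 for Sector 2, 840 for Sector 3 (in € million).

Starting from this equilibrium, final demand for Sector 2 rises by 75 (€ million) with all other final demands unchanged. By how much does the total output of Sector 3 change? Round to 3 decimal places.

I − A =
  [   0.80    -0.20    -0.20]
  [  -0.45     0.95    -0.20]
  [   0.00    -0.05     0.85]
Cofactors of I−A, C_ij = (−1)^(i+j)·(minor ij) (rows/columns in the sector order above):
  C_11 = (0.95)(0.85) − (-0.20)(-0.05) = 0.7975
  C_12 = −[(-0.45)(0.85) − (-0.20)(0.00)] = 0.3825
  C_13 = (-0.45)(-0.05) − (0.95)(0.00) = 0.0225
  C_21 = −[(-0.20)(0.85) − (-0.20)(-0.05)] = 0.1800
  C_22 = (0.80)(0.85) − (-0.20)(0.00) = 0.6800
  C_23 = −[(0.80)(-0.05) − (-0.20)(0.00)] = 0.0400
  C_31 = (-0.20)(-0.20) − (-0.20)(0.95) = 0.2300
  C_32 = −[(0.80)(-0.20) − (-0.20)(-0.45)] = 0.2500
  C_33 = (0.80)(0.95) − (-0.20)(-0.45) = 0.6700
det(I−A) = Σ_j (I−A)_1j·C_1j = (0.80)(0.7975) + (-0.20)(0.3825) + (-0.20)(0.0225) = 0.5570
adj(I−A) = Cᵀ =
  [ 0.7975   0.1800   0.2300]
  [ 0.3825   0.6800   0.2500]
  [ 0.0225   0.0400   0.6700]
(I − A)⁻¹ = adj(I−A) / det(I−A) ≈
  [   1.4318     0.3232     0.4129]
  [   0.6867     1.2208     0.4488]
  [   0.0404     0.0718     1.2029]
Δx = (I − A)⁻¹ Δd with Δd having +75 in the Sector 2 component and 0 elsewhere.
So Δx_3 = L_32 · (+75), where L_32 = adj(I−A)_32 / det(I−A) = 0.0400 / 0.5570.
Δx_3 = 0.0400 × (+75) / 0.5570 = 3.00 / 0.5570 ≈ 5.386.

Δx_3 = 5.386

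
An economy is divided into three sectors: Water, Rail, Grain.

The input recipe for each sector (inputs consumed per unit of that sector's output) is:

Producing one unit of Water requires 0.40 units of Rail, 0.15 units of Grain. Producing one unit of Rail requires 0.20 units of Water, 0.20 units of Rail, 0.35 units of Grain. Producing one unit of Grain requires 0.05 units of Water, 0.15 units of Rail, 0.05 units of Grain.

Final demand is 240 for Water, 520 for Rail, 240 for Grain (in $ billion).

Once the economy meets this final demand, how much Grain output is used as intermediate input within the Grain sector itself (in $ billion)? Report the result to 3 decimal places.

I − A =
  [   1.00    -0.20    -0.05]
  [  -0.40     0.80    -0.15]
  [  -0.15    -0.35     0.95]
Cofactors of I−A, C_ij = (−1)^(i+j)·(minor ij) (rows/columns in the sector order above):
  C_11 = (0.80)(0.95) − (-0.15)(-0.35) = 0.7075
  C_12 = −[(-0.40)(0.95) − (-0.15)(-0.15)] = 0.4025
  C_13 = (-0.40)(-0.35) − (0.80)(-0.15) = 0.2600
  C_21 = −[(-0.20)(0.95) − (-0.05)(-0.35)] = 0.2075
  C_22 = (1.00)(0.95) − (-0.05)(-0.15) = 0.9425
  C_23 = −[(1.00)(-0.35) − (-0.20)(-0.15)] = 0.3800
  C_31 = (-0.20)(-0.15) − (-0.05)(0.80) = 0.0700
  C_32 = −[(1.00)(-0.15) − (-0.05)(-0.40)] = 0.1700
  C_33 = (1.00)(0.80) − (-0.20)(-0.40) = 0.7200
det(I−A) = Σ_j (I−A)_1j·C_1j = (1.00)(0.7075) + (-0.20)(0.4025) + (-0.05)(0.2600) = 0.6140
adj(I−A) = Cᵀ =
  [ 0.7075   0.2075   0.0700]
  [ 0.4025   0.9425   0.1700]
  [ 0.2600   0.3800   0.7200]
(I − A)⁻¹ = adj(I−A) / det(I−A) ≈
  [   1.1523     0.3379     0.1140]
  [   0.6555     1.5350     0.2769]
  [   0.4235     0.6189     1.1726]
First solve x = (I − A)⁻¹ d = adj(I−A)·d / det(I−A); in particular x_G = (0.2600·240 + 0.3800·520 + 0.7200·240) / 0.6140 = 432.80 / 0.6140 ≈ 704.88599.
Intermediate flow from G to G: z_GG = a_GG · x_G = 0.05 × 432.80 / 0.6140 = 21.64 / 0.6140 ≈ 35.244.

z_GG = 35.244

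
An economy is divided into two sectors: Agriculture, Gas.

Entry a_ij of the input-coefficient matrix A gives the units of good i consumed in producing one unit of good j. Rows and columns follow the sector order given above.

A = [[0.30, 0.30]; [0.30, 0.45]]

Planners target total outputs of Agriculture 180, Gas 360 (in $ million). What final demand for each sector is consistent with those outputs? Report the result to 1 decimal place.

d_A = 18.0, d_G = 144.0

I − A =
  [   0.70    -0.30]
  [  -0.30     0.55]
d = (I − A) x:
  d_A = (+0.70)·180 + (-0.30)·360 = 18.0
  d_G = (-0.30)·180 + (+0.55)·360 = 144.0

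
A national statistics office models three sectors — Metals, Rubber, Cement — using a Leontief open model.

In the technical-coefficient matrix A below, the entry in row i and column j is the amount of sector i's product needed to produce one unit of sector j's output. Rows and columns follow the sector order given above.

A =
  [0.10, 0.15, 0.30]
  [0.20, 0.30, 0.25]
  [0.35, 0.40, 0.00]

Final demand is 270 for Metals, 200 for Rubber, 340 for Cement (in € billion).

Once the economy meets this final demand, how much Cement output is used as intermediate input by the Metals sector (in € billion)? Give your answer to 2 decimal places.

z_31 = 263.04

I − A =
  [   0.90    -0.15    -0.30]
  [  -0.20     0.70    -0.25]
  [  -0.35    -0.40     1.00]
Cofactors of I−A, C_ij = (−1)^(i+j)·(minor ij) (rows/columns in the sector order above):
  C_11 = (0.70)(1.00) − (-0.25)(-0.40) = 0.6000
  C_12 = −[(-0.20)(1.00) − (-0.25)(-0.35)] = 0.2875
  C_13 = (-0.20)(-0.40) − (0.70)(-0.35) = 0.3250
  C_21 = −[(-0.15)(1.00) − (-0.30)(-0.40)] = 0.2700
  C_22 = (0.90)(1.00) − (-0.30)(-0.35) = 0.7950
  C_23 = −[(0.90)(-0.40) − (-0.15)(-0.35)] = 0.4125
  C_31 = (-0.15)(-0.25) − (-0.30)(0.70) = 0.2475
  C_32 = −[(0.90)(-0.25) − (-0.30)(-0.20)] = 0.2850
  C_33 = (0.90)(0.70) − (-0.15)(-0.20) = 0.6000
det(I−A) = Σ_j (I−A)_1j·C_1j = (0.90)(0.6000) + (-0.15)(0.2875) + (-0.30)(0.3250) = 0.399375
adj(I−A) = Cᵀ =
  [ 0.6000   0.2700   0.2475]
  [ 0.2875   0.7950   0.2850]
  [ 0.3250   0.4125   0.6000]
(I − A)⁻¹ = adj(I−A) / det(I−A) ≈
  [   1.5023     0.6761     0.6197]
  [   0.7199     1.9906     0.7136]
  [   0.8138     1.0329     1.5023]
First solve x = (I − A)⁻¹ d = adj(I−A)·d / det(I−A); in particular x_1 = (0.6000·270 + 0.2700·200 + 0.2475·340) / 0.399375 = 300.15 / 0.399375 ≈ 751.5493.
Intermediate flow from 3 to 1: z_31 = a_31 · x_1 = 0.35 × 300.15 / 0.399375 = 105.0525 / 0.399375 ≈ 263.04.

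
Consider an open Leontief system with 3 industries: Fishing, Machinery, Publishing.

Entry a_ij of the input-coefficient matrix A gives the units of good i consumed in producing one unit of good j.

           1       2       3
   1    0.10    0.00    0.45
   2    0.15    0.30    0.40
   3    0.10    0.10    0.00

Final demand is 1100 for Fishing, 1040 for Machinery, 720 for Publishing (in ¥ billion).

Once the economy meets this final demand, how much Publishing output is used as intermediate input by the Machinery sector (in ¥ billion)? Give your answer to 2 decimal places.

z_32 = 252.99

I − A =
  [   0.90     0.00    -0.45]
  [  -0.15     0.70    -0.40]
  [  -0.10    -0.10     1.00]
Cofactors of I−A, C_ij = (−1)^(i+j)·(minor ij) (rows/columns in the sector order above):
  C_11 = (0.70)(1.00) − (-0.40)(-0.10) = 0.6600
  C_12 = −[(-0.15)(1.00) − (-0.40)(-0.10)] = 0.1900
  C_13 = (-0.15)(-0.10) − (0.70)(-0.10) = 0.0850
  C_21 = −[(0.00)(1.00) − (-0.45)(-0.10)] = 0.0450
  C_22 = (0.90)(1.00) − (-0.45)(-0.10) = 0.8550
  C_23 = −[(0.90)(-0.10) − (0.00)(-0.10)] = 0.0900
  C_31 = (0.00)(-0.40) − (-0.45)(0.70) = 0.3150
  C_32 = −[(0.90)(-0.40) − (-0.45)(-0.15)] = 0.4275
  C_33 = (0.90)(0.70) − (0.00)(-0.15) = 0.6300
det(I−A) = Σ_j (I−A)_1j·C_1j = (0.90)(0.6600) + (0.00)(0.1900) + (-0.45)(0.0850) = 0.55575
adj(I−A) = Cᵀ =
  [ 0.6600   0.0450   0.3150]
  [ 0.1900   0.8550   0.4275]
  [ 0.0850   0.0900   0.6300]
(I − A)⁻¹ = adj(I−A) / det(I−A) ≈
  [   1.1876     0.0810     0.5668]
  [   0.3419     1.5385     0.7692]
  [   0.1529     0.1619     1.1336]
First solve x = (I − A)⁻¹ d = adj(I−A)·d / det(I−A); in particular x_2 = (0.1900·1100 + 0.8550·1040 + 0.4275·720) / 0.55575 = 1406.00 / 0.55575 ≈ 2529.9145.
Intermediate flow from 3 to 2: z_32 = a_32 · x_2 = 0.10 × 1406.00 / 0.55575 = 140.60 / 0.55575 ≈ 252.99.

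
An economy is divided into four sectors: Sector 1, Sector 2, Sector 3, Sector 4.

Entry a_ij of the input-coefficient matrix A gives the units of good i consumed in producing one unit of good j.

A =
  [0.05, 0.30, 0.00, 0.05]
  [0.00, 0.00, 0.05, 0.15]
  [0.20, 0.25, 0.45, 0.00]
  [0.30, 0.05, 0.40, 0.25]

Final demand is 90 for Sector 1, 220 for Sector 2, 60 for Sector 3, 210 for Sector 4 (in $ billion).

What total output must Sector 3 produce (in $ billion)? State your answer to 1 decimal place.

I − A =
  [   0.95    -0.30     0.00    -0.05]
  [   0.00     1.00    -0.05    -0.15]
  [  -0.20    -0.25     0.55     0.00]
  [  -0.30    -0.05    -0.40     0.75]
Compute the cofactors C_ij = (−1)^(i+j)·(3×3 minor ij) of I−A; the adjugate is their transpose:
adj(I−A) = Cᵀ =
  [ 0.384000   0.130125   0.049375   0.051625]
  [ 0.044250   0.379625   0.091875   0.078875]
  [ 0.159750   0.219875   0.676875   0.054625]
  [ 0.241750   0.194625   0.386875   0.507625]
det(I−A) = Σ_j (I−A)_1j·C_1j = (0.95)(0.384000) + (-0.30)(0.044250) + (0.00)(0.159750) + (-0.05)(0.241750) = 0.3394375
(I − A)⁻¹ = adj(I−A) / det(I−A) ≈
  [   1.1313     0.3834     0.1455     0.1521]
  [   0.1304     1.1184     0.2707     0.2324]
  [   0.4706     0.6478     1.9941     0.1609]
  [   0.7122     0.5734     1.1398     1.4955]
x = (I − A)⁻¹ d = adj(I−A)·d / det(I−A), with det(I−A) = 0.3394375:
  x_1 = (0.384000·90 + 0.130125·220 + 0.049375·60 + 0.051625·210) / 0.3394375 = 76.99125 / 0.3394375 ≈ 226.8
  x_2 = (0.044250·90 + 0.379625·220 + 0.091875·60 + 0.078875·210) / 0.3394375 = 109.57625 / 0.3394375 ≈ 322.8
  x_3 = (0.159750·90 + 0.219875·220 + 0.676875·60 + 0.054625·210) / 0.3394375 = 114.83375 / 0.3394375 ≈ 338.3
  x_4 = (0.241750·90 + 0.194625·220 + 0.386875·60 + 0.507625·210) / 0.3394375 = 194.38875 / 0.3394375 ≈ 572.7

x_3 = 338.3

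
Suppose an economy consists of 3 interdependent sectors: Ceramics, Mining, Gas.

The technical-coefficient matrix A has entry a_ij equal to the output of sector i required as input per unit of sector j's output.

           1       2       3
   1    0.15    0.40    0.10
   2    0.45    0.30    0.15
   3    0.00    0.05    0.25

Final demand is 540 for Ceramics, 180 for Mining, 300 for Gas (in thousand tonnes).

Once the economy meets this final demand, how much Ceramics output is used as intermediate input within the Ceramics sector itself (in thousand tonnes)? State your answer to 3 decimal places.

z_11 = 185.056

I − A =
  [   0.85    -0.40    -0.10]
  [  -0.45     0.70    -0.15]
  [   0.00    -0.05     0.75]
Cofactors of I−A, C_ij = (−1)^(i+j)·(minor ij) (rows/columns in the sector order above):
  C_11 = (0.70)(0.75) − (-0.15)(-0.05) = 0.5175
  C_12 = −[(-0.45)(0.75) − (-0.15)(0.00)] = 0.3375
  C_13 = (-0.45)(-0.05) − (0.70)(0.00) = 0.0225
  C_21 = −[(-0.40)(0.75) − (-0.10)(-0.05)] = 0.3050
  C_22 = (0.85)(0.75) − (-0.10)(0.00) = 0.6375
  C_23 = −[(0.85)(-0.05) − (-0.40)(0.00)] = 0.0425
  C_31 = (-0.40)(-0.15) − (-0.10)(0.70) = 0.1300
  C_32 = −[(0.85)(-0.15) − (-0.10)(-0.45)] = 0.1725
  C_33 = (0.85)(0.70) − (-0.40)(-0.45) = 0.4150
det(I−A) = Σ_j (I−A)_1j·C_1j = (0.85)(0.5175) + (-0.40)(0.3375) + (-0.10)(0.0225) = 0.302625
adj(I−A) = Cᵀ =
  [ 0.5175   0.3050   0.1300]
  [ 0.3375   0.6375   0.1725]
  [ 0.0225   0.0425   0.4150]
(I − A)⁻¹ = adj(I−A) / det(I−A) ≈
  [   1.7100     1.0078     0.4296]
  [   1.1152     2.1066     0.5700]
  [   0.0743     0.1404     1.3713]
First solve x = (I − A)⁻¹ d = adj(I−A)·d / det(I−A); in particular x_1 = (0.5175·540 + 0.3050·180 + 0.1300·300) / 0.302625 = 373.35 / 0.302625 ≈ 1233.70508.
Intermediate flow from 1 to 1: z_11 = a_11 · x_1 = 0.15 × 373.35 / 0.302625 = 56.0025 / 0.302625 ≈ 185.056.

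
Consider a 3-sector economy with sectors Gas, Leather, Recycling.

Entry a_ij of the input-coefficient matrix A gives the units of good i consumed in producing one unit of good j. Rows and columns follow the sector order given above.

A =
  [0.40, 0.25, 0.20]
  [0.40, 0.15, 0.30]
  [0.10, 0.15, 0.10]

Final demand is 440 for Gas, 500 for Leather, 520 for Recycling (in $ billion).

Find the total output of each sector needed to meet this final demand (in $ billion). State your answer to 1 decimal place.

x_1 = 1871.4, x_2 = 1855.3, x_3 = 1094.9

I − A =
  [   0.60    -0.25    -0.20]
  [  -0.40     0.85    -0.30]
  [  -0.10    -0.15     0.90]
Cofactors of I−A, C_ij = (−1)^(i+j)·(minor ij) (rows/columns in the sector order above):
  C_11 = (0.85)(0.90) − (-0.30)(-0.15) = 0.7200
  C_12 = −[(-0.40)(0.90) − (-0.30)(-0.10)] = 0.3900
  C_13 = (-0.40)(-0.15) − (0.85)(-0.10) = 0.1450
  C_21 = −[(-0.25)(0.90) − (-0.20)(-0.15)] = 0.2550
  C_22 = (0.60)(0.90) − (-0.20)(-0.10) = 0.5200
  C_23 = −[(0.60)(-0.15) − (-0.25)(-0.10)] = 0.1150
  C_31 = (-0.25)(-0.30) − (-0.20)(0.85) = 0.2450
  C_32 = −[(0.60)(-0.30) − (-0.20)(-0.40)] = 0.2600
  C_33 = (0.60)(0.85) − (-0.25)(-0.40) = 0.4100
det(I−A) = Σ_j (I−A)_1j·C_1j = (0.60)(0.7200) + (-0.25)(0.3900) + (-0.20)(0.1450) = 0.3055
adj(I−A) = Cᵀ =
  [ 0.7200   0.2550   0.2450]
  [ 0.3900   0.5200   0.2600]
  [ 0.1450   0.1150   0.4100]
(I − A)⁻¹ = adj(I−A) / det(I−A) ≈
  [   2.3568     0.8347     0.8020]
  [   1.2766     1.7021     0.8511]
  [   0.4746     0.3764     1.3421]
x = (I − A)⁻¹ d = adj(I−A)·d / det(I−A), with det(I−A) = 0.3055:
  x_1 = (0.7200·440 + 0.2550·500 + 0.2450·520) / 0.3055 = 571.70 / 0.3055 ≈ 1871.4
  x_2 = (0.3900·440 + 0.5200·500 + 0.2600·520) / 0.3055 = 566.80 / 0.3055 ≈ 1855.3
  x_3 = (0.1450·440 + 0.1150·500 + 0.4100·520) / 0.3055 = 334.50 / 0.3055 ≈ 1094.9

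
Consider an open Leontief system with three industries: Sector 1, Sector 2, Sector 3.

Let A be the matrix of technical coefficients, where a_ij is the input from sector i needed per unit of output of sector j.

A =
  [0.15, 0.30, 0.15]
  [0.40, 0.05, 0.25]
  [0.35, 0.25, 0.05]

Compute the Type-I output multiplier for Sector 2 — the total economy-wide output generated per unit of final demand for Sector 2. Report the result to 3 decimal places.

m_2 = 2.741

I − A =
  [   0.85    -0.30    -0.15]
  [  -0.40     0.95    -0.25]
  [  -0.35    -0.25     0.95]
Cofactors of I−A, C_ij = (−1)^(i+j)·(minor ij) (rows/columns in the sector order above):
  C_11 = (0.95)(0.95) − (-0.25)(-0.25) = 0.8400
  C_12 = −[(-0.40)(0.95) − (-0.25)(-0.35)] = 0.4675
  C_13 = (-0.40)(-0.25) − (0.95)(-0.35) = 0.4325
  C_21 = −[(-0.30)(0.95) − (-0.15)(-0.25)] = 0.3225
  C_22 = (0.85)(0.95) − (-0.15)(-0.35) = 0.7550
  C_23 = −[(0.85)(-0.25) − (-0.30)(-0.35)] = 0.3175
  C_31 = (-0.30)(-0.25) − (-0.15)(0.95) = 0.2175
  C_32 = −[(0.85)(-0.25) − (-0.15)(-0.40)] = 0.2725
  C_33 = (0.85)(0.95) − (-0.30)(-0.40) = 0.6875
det(I−A) = Σ_j (I−A)_1j·C_1j = (0.85)(0.8400) + (-0.30)(0.4675) + (-0.15)(0.4325) = 0.508875
adj(I−A) = Cᵀ =
  [ 0.8400   0.3225   0.2175]
  [ 0.4675   0.7550   0.2725]
  [ 0.4325   0.3175   0.6875]
(I − A)⁻¹ = adj(I−A) / det(I−A) ≈
  [   1.6507     0.6338     0.4274]
  [   0.9187     1.4837     0.5355]
  [   0.8499     0.6239     1.3510]
The output multiplier for sector j is the column-j sum of the Leontief inverse (I − A)⁻¹ = adj(I−A) / det(I−A).
Column 2 of adj(I−A): (0.3225, 0.7550, 0.3175); det(I−A) = 0.508875.
m_2 = (0.3225 + 0.7550 + 0.3175) / 0.508875 = 1.395 / 0.508875 ≈ 2.741.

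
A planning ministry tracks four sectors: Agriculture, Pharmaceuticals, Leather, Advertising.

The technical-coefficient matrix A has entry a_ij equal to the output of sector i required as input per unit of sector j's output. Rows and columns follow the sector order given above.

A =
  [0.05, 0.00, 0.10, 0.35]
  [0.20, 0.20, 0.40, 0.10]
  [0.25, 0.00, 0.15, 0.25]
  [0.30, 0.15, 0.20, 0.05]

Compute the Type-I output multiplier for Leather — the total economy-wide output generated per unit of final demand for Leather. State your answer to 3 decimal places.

I − A =
  [   0.95     0.00    -0.10    -0.35]
  [  -0.20     0.80    -0.40    -0.10]
  [  -0.25     0.00     0.85    -0.25]
  [  -0.30    -0.15    -0.20     0.95]
Compute the cofactors C_ij = (−1)^(i+j)·(3×3 minor ij) of I−A; the adjugate is their transpose:
adj(I−A) = Cᵀ =
  [ 0.578250   0.048375   0.151500   0.258000]
  [ 0.307000   0.581625   0.374000   0.272750]
  [ 0.253750   0.048750   0.613250   0.260000]
  [ 0.284500   0.117375   0.236000   0.626000]
det(I−A) = Σ_j (I−A)_1j·C_1j = (0.95)(0.578250) + (0.00)(0.307000) + (-0.10)(0.253750) + (-0.35)(0.284500) = 0.4243875
(I − A)⁻¹ = adj(I−A) / det(I−A) ≈
  [   1.3626     0.1140     0.3570     0.6079]
  [   0.7234     1.3705     0.8813     0.6427]
  [   0.5979     0.1149     1.4450     0.6126]
  [   0.6704     0.2766     0.5561     1.4751]
The output multiplier for sector j is the column-j sum of the Leontief inverse (I − A)⁻¹ = adj(I−A) / det(I−A).
Column 3 of adj(I−A): (0.151500, 0.374000, 0.613250, 0.236000); det(I−A) = 0.4243875.
m_3 = (0.151500 + 0.374000 + 0.613250 + 0.236000) / 0.4243875 = 1.37475 / 0.4243875 ≈ 3.239.

m_3 = 3.239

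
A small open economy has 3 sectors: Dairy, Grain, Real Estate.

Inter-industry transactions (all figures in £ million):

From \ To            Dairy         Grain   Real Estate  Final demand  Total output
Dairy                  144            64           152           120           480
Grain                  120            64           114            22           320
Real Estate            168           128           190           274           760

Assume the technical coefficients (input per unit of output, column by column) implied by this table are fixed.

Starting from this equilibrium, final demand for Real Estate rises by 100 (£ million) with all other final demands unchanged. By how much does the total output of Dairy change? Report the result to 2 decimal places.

Δx_1 = 74.80

Technical coefficients a_ij = z_ij / X_j:
  a_11 = 144/480 = 0.30, a_21 = 120/480 = 0.25, a_31 = 168/480 = 0.35
  a_12 = 64/320 = 0.20, a_22 = 64/320 = 0.20, a_32 = 128/320 = 0.40
  a_13 = 152/760 = 0.20, a_23 = 114/760 = 0.15, a_33 = 190/760 = 0.25
I − A =
  [   0.70    -0.20    -0.20]
  [  -0.25     0.80    -0.15]
  [  -0.35    -0.40     0.75]
Cofactors of I−A, C_ij = (−1)^(i+j)·(minor ij) (rows/columns in the sector order above):
  C_11 = (0.80)(0.75) − (-0.15)(-0.40) = 0.5400
  C_12 = −[(-0.25)(0.75) − (-0.15)(-0.35)] = 0.2400
  C_13 = (-0.25)(-0.40) − (0.80)(-0.35) = 0.3800
  C_21 = −[(-0.20)(0.75) − (-0.20)(-0.40)] = 0.2300
  C_22 = (0.70)(0.75) − (-0.20)(-0.35) = 0.4550
  C_23 = −[(0.70)(-0.40) − (-0.20)(-0.35)] = 0.3500
  C_31 = (-0.20)(-0.15) − (-0.20)(0.80) = 0.1900
  C_32 = −[(0.70)(-0.15) − (-0.20)(-0.25)] = 0.1550
  C_33 = (0.70)(0.80) − (-0.20)(-0.25) = 0.5100
det(I−A) = Σ_j (I−A)_1j·C_1j = (0.70)(0.5400) + (-0.20)(0.2400) + (-0.20)(0.3800) = 0.2540
adj(I−A) = Cᵀ =
  [ 0.5400   0.2300   0.1900]
  [ 0.2400   0.4550   0.1550]
  [ 0.3800   0.3500   0.5100]
(I − A)⁻¹ = adj(I−A) / det(I−A) ≈
  [   2.1260     0.9055     0.7480]
  [   0.9449     1.7913     0.6102]
  [   1.4961     1.3780     2.0079]
Δx = (I − A)⁻¹ Δd with Δd having +100 in the Real Estate component and 0 elsewhere.
So Δx_1 = L_13 · (+100), where L_13 = adj(I−A)_13 / det(I−A) = 0.1900 / 0.2540.
Δx_1 = 0.1900 × (+100) / 0.2540 = 19.00 / 0.2540 ≈ 74.80.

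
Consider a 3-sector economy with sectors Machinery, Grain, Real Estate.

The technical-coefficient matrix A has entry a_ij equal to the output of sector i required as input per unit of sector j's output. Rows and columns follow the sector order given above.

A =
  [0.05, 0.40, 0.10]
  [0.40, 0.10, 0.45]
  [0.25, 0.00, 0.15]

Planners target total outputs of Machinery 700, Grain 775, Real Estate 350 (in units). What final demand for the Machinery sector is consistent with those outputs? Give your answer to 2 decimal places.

I − A =
  [   0.95    -0.40    -0.10]
  [  -0.40     0.90    -0.45]
  [  -0.25     0.00     0.85]
d = (I − A) x:
  d_M = (+0.95)·700 + (-0.40)·775 + (-0.10)·350 = 320.00
  d_G = (-0.40)·700 + (+0.90)·775 + (-0.45)·350 = 260.00
  d_R = (-0.25)·700 + (+0.00)·775 + (+0.85)·350 = 122.50

d_M = 320.00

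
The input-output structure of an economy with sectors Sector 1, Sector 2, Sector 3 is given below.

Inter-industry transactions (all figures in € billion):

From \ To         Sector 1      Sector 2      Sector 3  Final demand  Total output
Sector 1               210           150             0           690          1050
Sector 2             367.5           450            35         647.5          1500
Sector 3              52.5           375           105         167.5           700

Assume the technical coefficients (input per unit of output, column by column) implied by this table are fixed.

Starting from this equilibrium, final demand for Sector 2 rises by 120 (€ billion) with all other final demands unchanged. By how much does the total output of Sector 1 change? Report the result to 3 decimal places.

Δx_1 = 23.394

Technical coefficients a_ij = z_ij / X_j:
  a_11 = 210/1050 = 0.20, a_21 = 367.5/1050 = 0.35, a_31 = 52.5/1050 = 0.05
  a_12 = 150/1500 = 0.10, a_22 = 450/1500 = 0.30, a_32 = 375/1500 = 0.25
  a_13 = 0/700 = 0.00, a_23 = 35/700 = 0.05, a_33 = 105/700 = 0.15
I − A =
  [   0.80    -0.10     0.00]
  [  -0.35     0.70    -0.05]
  [  -0.05    -0.25     0.85]
Cofactors of I−A, C_ij = (−1)^(i+j)·(minor ij) (rows/columns in the sector order above):
  C_11 = (0.70)(0.85) − (-0.05)(-0.25) = 0.5825
  C_12 = −[(-0.35)(0.85) − (-0.05)(-0.05)] = 0.3000
  C_13 = (-0.35)(-0.25) − (0.70)(-0.05) = 0.1225
  C_21 = −[(-0.10)(0.85) − (0.00)(-0.25)] = 0.0850
  C_22 = (0.80)(0.85) − (0.00)(-0.05) = 0.6800
  C_23 = −[(0.80)(-0.25) − (-0.10)(-0.05)] = 0.2050
  C_31 = (-0.10)(-0.05) − (0.00)(0.70) = 0.0050
  C_32 = −[(0.80)(-0.05) − (0.00)(-0.35)] = 0.0400
  C_33 = (0.80)(0.70) − (-0.10)(-0.35) = 0.5250
det(I−A) = Σ_j (I−A)_1j·C_1j = (0.80)(0.5825) + (-0.10)(0.3000) + (0.00)(0.1225) = 0.4360
adj(I−A) = Cᵀ =
  [ 0.5825   0.0850   0.0050]
  [ 0.3000   0.6800   0.0400]
  [ 0.1225   0.2050   0.5250]
(I − A)⁻¹ = adj(I−A) / det(I−A) ≈
  [   1.3360     0.1950     0.0115]
  [   0.6881     1.5596     0.0917]
  [   0.2810     0.4702     1.2041]
Δx = (I − A)⁻¹ Δd with Δd having +120 in the Sector 2 component and 0 elsewhere.
So Δx_1 = L_12 · (+120), where L_12 = adj(I−A)_12 / det(I−A) = 0.0850 / 0.4360.
Δx_1 = 0.0850 × (+120) / 0.4360 = 10.20 / 0.4360 ≈ 23.394.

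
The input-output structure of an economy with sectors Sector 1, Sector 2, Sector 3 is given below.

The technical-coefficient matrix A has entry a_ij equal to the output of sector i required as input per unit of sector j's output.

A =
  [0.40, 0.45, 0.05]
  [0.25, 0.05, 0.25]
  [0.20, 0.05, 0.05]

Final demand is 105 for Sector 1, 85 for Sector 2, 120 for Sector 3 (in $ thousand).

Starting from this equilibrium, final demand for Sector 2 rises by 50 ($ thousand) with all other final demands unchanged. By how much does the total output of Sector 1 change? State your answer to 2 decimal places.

Δx_1 = 54.50

I − A =
  [   0.60    -0.45    -0.05]
  [  -0.25     0.95    -0.25]
  [  -0.20    -0.05     0.95]
Cofactors of I−A, C_ij = (−1)^(i+j)·(minor ij) (rows/columns in the sector order above):
  C_11 = (0.95)(0.95) − (-0.25)(-0.05) = 0.8900
  C_12 = −[(-0.25)(0.95) − (-0.25)(-0.20)] = 0.2875
  C_13 = (-0.25)(-0.05) − (0.95)(-0.20) = 0.2025
  C_21 = −[(-0.45)(0.95) − (-0.05)(-0.05)] = 0.4300
  C_22 = (0.60)(0.95) − (-0.05)(-0.20) = 0.5600
  C_23 = −[(0.60)(-0.05) − (-0.45)(-0.20)] = 0.1200
  C_31 = (-0.45)(-0.25) − (-0.05)(0.95) = 0.1600
  C_32 = −[(0.60)(-0.25) − (-0.05)(-0.25)] = 0.1625
  C_33 = (0.60)(0.95) − (-0.45)(-0.25) = 0.4575
det(I−A) = Σ_j (I−A)_1j·C_1j = (0.60)(0.8900) + (-0.45)(0.2875) + (-0.05)(0.2025) = 0.3945
adj(I−A) = Cᵀ =
  [ 0.8900   0.4300   0.1600]
  [ 0.2875   0.5600   0.1625]
  [ 0.2025   0.1200   0.4575]
(I − A)⁻¹ = adj(I−A) / det(I−A) ≈
  [   2.2560     1.0900     0.4056]
  [   0.7288     1.4195     0.4119]
  [   0.5133     0.3042     1.1597]
Δx = (I − A)⁻¹ Δd with Δd having +50 in the Sector 2 component and 0 elsewhere.
So Δx_1 = L_12 · (+50), where L_12 = adj(I−A)_12 / det(I−A) = 0.4300 / 0.3945.
Δx_1 = 0.4300 × (+50) / 0.3945 = 21.50 / 0.3945 ≈ 54.50.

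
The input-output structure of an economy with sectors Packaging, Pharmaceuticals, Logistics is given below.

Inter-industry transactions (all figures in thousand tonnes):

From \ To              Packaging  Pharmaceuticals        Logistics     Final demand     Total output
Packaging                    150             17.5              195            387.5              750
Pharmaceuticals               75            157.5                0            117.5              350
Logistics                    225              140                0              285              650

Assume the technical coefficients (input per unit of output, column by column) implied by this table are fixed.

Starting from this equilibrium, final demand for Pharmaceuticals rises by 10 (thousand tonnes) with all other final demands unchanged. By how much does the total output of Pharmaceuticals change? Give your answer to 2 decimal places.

Technical coefficients a_ij = z_ij / X_j:
  a_11 = 150/750 = 0.20, a_21 = 75/750 = 0.10, a_31 = 225/750 = 0.30
  a_12 = 17.5/350 = 0.05, a_22 = 157.5/350 = 0.45, a_32 = 140/350 = 0.40
  a_13 = 195/650 = 0.30, a_23 = 0/650 = 0.00, a_33 = 0/650 = 0.00
I − A =
  [   0.80    -0.05    -0.30]
  [  -0.10     0.55     0.00]
  [  -0.30    -0.40     1.00]
Cofactors of I−A, C_ij = (−1)^(i+j)·(minor ij) (rows/columns in the sector order above):
  C_11 = (0.55)(1.00) − (0.00)(-0.40) = 0.5500
  C_12 = −[(-0.10)(1.00) − (0.00)(-0.30)] = 0.1000
  C_13 = (-0.10)(-0.40) − (0.55)(-0.30) = 0.2050
  C_21 = −[(-0.05)(1.00) − (-0.30)(-0.40)] = 0.1700
  C_22 = (0.80)(1.00) − (-0.30)(-0.30) = 0.7100
  C_23 = −[(0.80)(-0.40) − (-0.05)(-0.30)] = 0.3350
  C_31 = (-0.05)(0.00) − (-0.30)(0.55) = 0.1650
  C_32 = −[(0.80)(0.00) − (-0.30)(-0.10)] = 0.0300
  C_33 = (0.80)(0.55) − (-0.05)(-0.10) = 0.4350
det(I−A) = Σ_j (I−A)_1j·C_1j = (0.80)(0.5500) + (-0.05)(0.1000) + (-0.30)(0.2050) = 0.3735
adj(I−A) = Cᵀ =
  [ 0.5500   0.1700   0.1650]
  [ 0.1000   0.7100   0.0300]
  [ 0.2050   0.3350   0.4350]
(I − A)⁻¹ = adj(I−A) / det(I−A) ≈
  [   1.4726     0.4552     0.4418]
  [   0.2677     1.9009     0.0803]
  [   0.5489     0.8969     1.1647]
Δx = (I − A)⁻¹ Δd with Δd having +10 in the Pharmaceuticals component and 0 elsewhere.
So Δx_2 = L_22 · (+10), where L_22 = adj(I−A)_22 / det(I−A) = 0.7100 / 0.3735.
Δx_2 = 0.7100 × (+10) / 0.3735 = 7.10 / 0.3735 ≈ 19.01.

Δx_2 = 19.01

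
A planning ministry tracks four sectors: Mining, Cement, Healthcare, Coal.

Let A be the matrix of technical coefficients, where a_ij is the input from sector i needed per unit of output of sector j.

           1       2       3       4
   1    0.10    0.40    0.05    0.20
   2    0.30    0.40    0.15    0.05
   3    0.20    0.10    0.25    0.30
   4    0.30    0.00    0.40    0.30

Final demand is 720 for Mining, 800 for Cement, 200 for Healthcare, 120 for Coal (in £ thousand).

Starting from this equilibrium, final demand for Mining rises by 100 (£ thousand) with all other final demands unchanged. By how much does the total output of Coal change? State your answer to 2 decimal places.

Δx_4 = 205.22

I − A =
  [   0.90    -0.40    -0.05    -0.20]
  [  -0.30     0.60    -0.15    -0.05]
  [  -0.20    -0.10     0.75    -0.30]
  [  -0.30     0.00    -0.40     0.70]
Compute the cofactors C_ij = (−1)^(i+j)·(3×3 minor ij) of I−A; the adjugate is their transpose:
adj(I−A) = Cᵀ =
  [ 0.23050   0.17350   0.11900   0.12925]
  [ 0.17125   0.29200   0.13875   0.12925]
  [ 0.16050   0.14900   0.25200   0.16450]
  [ 0.19050   0.15950   0.19500   0.28200]
det(I−A) = Σ_j (I−A)_1j·C_1j = (0.90)(0.23050) + (-0.40)(0.17125) + (-0.05)(0.16050) + (-0.20)(0.19050) = 0.092825
(I − A)⁻¹ = adj(I−A) / det(I−A) ≈
  [   2.4832     1.8691     1.2820     1.3924]
  [   1.8449     3.1457     1.4947     1.3924]
  [   1.7291     1.6052     2.7148     1.7722]
  [   2.0522     1.7183     2.1007     3.0380]
Δx = (I − A)⁻¹ Δd with Δd having +100 in the Mining component and 0 elsewhere.
So Δx_4 = L_41 · (+100), where L_41 = adj(I−A)_41 / det(I−A) = 0.19050 / 0.092825.
Δx_4 = 0.19050 × (+100) / 0.092825 = 19.05 / 0.092825 ≈ 205.22.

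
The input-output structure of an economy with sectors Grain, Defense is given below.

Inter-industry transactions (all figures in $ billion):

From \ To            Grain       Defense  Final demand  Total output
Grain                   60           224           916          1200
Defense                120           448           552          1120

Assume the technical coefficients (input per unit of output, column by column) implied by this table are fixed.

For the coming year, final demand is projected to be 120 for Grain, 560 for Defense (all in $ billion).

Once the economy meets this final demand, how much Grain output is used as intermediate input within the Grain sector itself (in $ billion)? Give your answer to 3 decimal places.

z_GG = 16.727

Technical coefficients a_ij = z_ij / X_j:
  a_GG = 60/1200 = 0.05, a_DG = 120/1200 = 0.10
  a_GD = 224/1120 = 0.20, a_DD = 448/1120 = 0.40
I − A =
  [   0.95    -0.20]
  [  -0.10     0.60]
det(I−A) = (0.95)(0.60) − (-0.20)(-0.10) = 0.5500
adj(I−A) = [[0.60, 0.20], [0.10, 0.95]]
(I − A)⁻¹ = adj(I−A) / det(I−A) ≈
  [   1.0909     0.3636]
  [   0.1818     1.7273]
First solve x = (I − A)⁻¹ d = adj(I−A)·d / det(I−A); in particular x_G = (0.60·120 + 0.20·560) / 0.5500 = 184.00 / 0.5500 ≈ 334.54545.
Intermediate flow from G to G: z_GG = a_GG · x_G = 0.05 × 184.00 / 0.5500 = 9.20 / 0.5500 ≈ 16.727.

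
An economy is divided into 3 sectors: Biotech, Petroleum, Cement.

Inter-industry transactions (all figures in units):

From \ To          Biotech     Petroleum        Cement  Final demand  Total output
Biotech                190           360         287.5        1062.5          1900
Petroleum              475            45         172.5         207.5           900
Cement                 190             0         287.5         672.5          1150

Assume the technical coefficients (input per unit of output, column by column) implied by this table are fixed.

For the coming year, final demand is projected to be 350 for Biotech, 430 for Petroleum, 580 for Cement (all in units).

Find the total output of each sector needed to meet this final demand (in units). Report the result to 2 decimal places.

Technical coefficients a_ij = z_ij / X_j:
  a_BB = 190/1900 = 0.10, a_PB = 475/1900 = 0.25, a_CB = 190/1900 = 0.10
  a_BP = 360/900 = 0.40, a_PP = 45/900 = 0.05, a_CP = 0/900 = 0.00
  a_BC = 287.5/1150 = 0.25, a_PC = 172.5/1150 = 0.15, a_CC = 287.5/1150 = 0.25
I − A =
  [   0.90    -0.40    -0.25]
  [  -0.25     0.95    -0.15]
  [  -0.10     0.00     0.75]
Cofactors of I−A, C_ij = (−1)^(i+j)·(minor ij) (rows/columns in the sector order above):
  C_11 = (0.95)(0.75) − (-0.15)(0.00) = 0.7125
  C_12 = −[(-0.25)(0.75) − (-0.15)(-0.10)] = 0.2025
  C_13 = (-0.25)(0.00) − (0.95)(-0.10) = 0.0950
  C_21 = −[(-0.40)(0.75) − (-0.25)(0.00)] = 0.3000
  C_22 = (0.90)(0.75) − (-0.25)(-0.10) = 0.6500
  C_23 = −[(0.90)(0.00) − (-0.40)(-0.10)] = 0.0400
  C_31 = (-0.40)(-0.15) − (-0.25)(0.95) = 0.2975
  C_32 = −[(0.90)(-0.15) − (-0.25)(-0.25)] = 0.1975
  C_33 = (0.90)(0.95) − (-0.40)(-0.25) = 0.7550
det(I−A) = Σ_j (I−A)_1j·C_1j = (0.90)(0.7125) + (-0.40)(0.2025) + (-0.25)(0.0950) = 0.5365
adj(I−A) = Cᵀ =
  [ 0.7125   0.3000   0.2975]
  [ 0.2025   0.6500   0.1975]
  [ 0.0950   0.0400   0.7550]
(I − A)⁻¹ = adj(I−A) / det(I−A) ≈
  [   1.3281     0.5592     0.5545]
  [   0.3774     1.2116     0.3681]
  [   0.1771     0.0746     1.4073]
x = (I − A)⁻¹ d = adj(I−A)·d / det(I−A), with det(I−A) = 0.5365:
  x_B = (0.7125·350 + 0.3000·430 + 0.2975·580) / 0.5365 = 550.925 / 0.5365 ≈ 1026.89
  x_P = (0.2025·350 + 0.6500·430 + 0.1975·580) / 0.5365 = 464.925 / 0.5365 ≈ 866.59
  x_C = (0.0950·350 + 0.0400·430 + 0.7550·580) / 0.5365 = 488.35 / 0.5365 ≈ 910.25

x_B = 1026.89, x_P = 866.59, x_C = 910.25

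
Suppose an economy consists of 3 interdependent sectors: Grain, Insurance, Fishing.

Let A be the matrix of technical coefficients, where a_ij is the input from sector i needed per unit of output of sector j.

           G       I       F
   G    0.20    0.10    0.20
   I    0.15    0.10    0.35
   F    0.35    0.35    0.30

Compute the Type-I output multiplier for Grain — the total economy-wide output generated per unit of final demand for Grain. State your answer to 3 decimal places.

m_G = 3.559

I − A =
  [   0.80    -0.10    -0.20]
  [  -0.15     0.90    -0.35]
  [  -0.35    -0.35     0.70]
Cofactors of I−A, C_ij = (−1)^(i+j)·(minor ij) (rows/columns in the sector order above):
  C_11 = (0.90)(0.70) − (-0.35)(-0.35) = 0.5075
  C_12 = −[(-0.15)(0.70) − (-0.35)(-0.35)] = 0.2275
  C_13 = (-0.15)(-0.35) − (0.90)(-0.35) = 0.3675
  C_21 = −[(-0.10)(0.70) − (-0.20)(-0.35)] = 0.1400
  C_22 = (0.80)(0.70) − (-0.20)(-0.35) = 0.4900
  C_23 = −[(0.80)(-0.35) − (-0.10)(-0.35)] = 0.3150
  C_31 = (-0.10)(-0.35) − (-0.20)(0.90) = 0.2150
  C_32 = −[(0.80)(-0.35) − (-0.20)(-0.15)] = 0.3100
  C_33 = (0.80)(0.90) − (-0.10)(-0.15) = 0.7050
det(I−A) = Σ_j (I−A)_1j·C_1j = (0.80)(0.5075) + (-0.10)(0.2275) + (-0.20)(0.3675) = 0.30975
adj(I−A) = Cᵀ =
  [ 0.5075   0.1400   0.2150]
  [ 0.2275   0.4900   0.3100]
  [ 0.3675   0.3150   0.7050]
(I − A)⁻¹ = adj(I−A) / det(I−A) ≈
  [   1.6384     0.4520     0.6941]
  [   0.7345     1.5819     1.0008]
  [   1.1864     1.0169     2.2760]
The output multiplier for sector j is the column-j sum of the Leontief inverse (I − A)⁻¹ = adj(I−A) / det(I−A).
Column G of adj(I−A): (0.5075, 0.2275, 0.3675); det(I−A) = 0.30975.
m_G = (0.5075 + 0.2275 + 0.3675) / 0.30975 = 1.1025 / 0.30975 ≈ 3.559.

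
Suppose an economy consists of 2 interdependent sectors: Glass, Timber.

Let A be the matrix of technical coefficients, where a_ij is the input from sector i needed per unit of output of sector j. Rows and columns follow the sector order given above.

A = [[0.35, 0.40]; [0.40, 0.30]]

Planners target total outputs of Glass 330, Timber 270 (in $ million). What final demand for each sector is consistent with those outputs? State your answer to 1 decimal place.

I − A =
  [   0.65    -0.40]
  [  -0.40     0.70]
d = (I − A) x:
  d_G = (+0.65)·330 + (-0.40)·270 = 106.5
  d_T = (-0.40)·330 + (+0.70)·270 = 57.0

d_G = 106.5, d_T = 57.0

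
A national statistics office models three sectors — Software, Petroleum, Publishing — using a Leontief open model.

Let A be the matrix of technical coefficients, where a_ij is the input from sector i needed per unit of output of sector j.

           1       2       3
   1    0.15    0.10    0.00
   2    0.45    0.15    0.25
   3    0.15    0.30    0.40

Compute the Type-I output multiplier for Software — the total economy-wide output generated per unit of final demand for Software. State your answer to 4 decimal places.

m_1 = 2.9646

I − A =
  [   0.85    -0.10     0.00]
  [  -0.45     0.85    -0.25]
  [  -0.15    -0.30     0.60]
Cofactors of I−A, C_ij = (−1)^(i+j)·(minor ij) (rows/columns in the sector order above):
  C_11 = (0.85)(0.60) − (-0.25)(-0.30) = 0.4350
  C_12 = −[(-0.45)(0.60) − (-0.25)(-0.15)] = 0.3075
  C_13 = (-0.45)(-0.30) − (0.85)(-0.15) = 0.2625
  C_21 = −[(-0.10)(0.60) − (0.00)(-0.30)] = 0.0600
  C_22 = (0.85)(0.60) − (0.00)(-0.15) = 0.5100
  C_23 = −[(0.85)(-0.30) − (-0.10)(-0.15)] = 0.2700
  C_31 = (-0.10)(-0.25) − (0.00)(0.85) = 0.0250
  C_32 = −[(0.85)(-0.25) − (0.00)(-0.45)] = 0.2125
  C_33 = (0.85)(0.85) − (-0.10)(-0.45) = 0.6775
det(I−A) = Σ_j (I−A)_1j·C_1j = (0.85)(0.4350) + (-0.10)(0.3075) + (0.00)(0.2625) = 0.3390
adj(I−A) = Cᵀ =
  [ 0.4350   0.0600   0.0250]
  [ 0.3075   0.5100   0.2125]
  [ 0.2625   0.2700   0.6775]
(I − A)⁻¹ = adj(I−A) / det(I−A) ≈
  [   1.28319     0.17699     0.07375]
  [   0.90708     1.50442     0.62684]
  [   0.77434     0.79646     1.99853]
The output multiplier for sector j is the column-j sum of the Leontief inverse (I − A)⁻¹ = adj(I−A) / det(I−A).
Column 1 of adj(I−A): (0.4350, 0.3075, 0.2625); det(I−A) = 0.3390.
m_1 = (0.4350 + 0.3075 + 0.2625) / 0.3390 = 1.005 / 0.3390 ≈ 2.9646.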